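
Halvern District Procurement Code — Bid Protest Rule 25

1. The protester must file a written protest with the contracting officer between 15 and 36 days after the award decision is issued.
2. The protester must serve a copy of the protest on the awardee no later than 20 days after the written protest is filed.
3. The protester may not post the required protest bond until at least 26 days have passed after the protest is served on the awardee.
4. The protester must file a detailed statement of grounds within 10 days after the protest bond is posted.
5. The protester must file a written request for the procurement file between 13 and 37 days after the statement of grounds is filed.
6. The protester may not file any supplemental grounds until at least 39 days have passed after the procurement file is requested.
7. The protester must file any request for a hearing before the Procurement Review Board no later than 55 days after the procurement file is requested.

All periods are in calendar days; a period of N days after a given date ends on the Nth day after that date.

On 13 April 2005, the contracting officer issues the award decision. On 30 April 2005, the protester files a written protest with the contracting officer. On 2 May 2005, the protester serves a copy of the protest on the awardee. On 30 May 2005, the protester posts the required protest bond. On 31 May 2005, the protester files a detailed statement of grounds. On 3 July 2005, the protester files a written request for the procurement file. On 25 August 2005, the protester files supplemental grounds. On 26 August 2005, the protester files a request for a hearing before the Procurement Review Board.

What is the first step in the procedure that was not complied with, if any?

None — every step was satisfied

Step 1: the window is 15–36 days after 13 April 2005 (when the award decision is issued), so 28 April 2005 through 19 May 2005; 30 April 2005 falls inside that range.
Step 2: 20 days after 30 April 2005 (when the written protest is filed) is 20 May 2005; 2 May 2005 is within that limit.
Step 3: the earliest permitted date is 26 days after 2 May 2005 (when the protest is served on the awardee), i.e. 28 May 2005; done 30 May 2005 — permitted.
Step 4: 10 days after 30 May 2005 (when the protest bond is posted) is 9 June 2005; done 31 May 2005 — timely.
Step 5: the window is 13–37 days after 31 May 2005 (when the statement of grounds is filed), so 13 June 2005 through 7 July 2005; done 3 July 2005 — within the window.
Step 6: the earliest permitted date is 39 days after 3 July 2005 (when the procurement file is requested), i.e. 11 August 2005; 25 August 2005 is on or after that date.
Step 7: 55 days after 3 July 2005 (when the procurement file is requested) is 27 August 2005; 26 August 2005 is within that limit.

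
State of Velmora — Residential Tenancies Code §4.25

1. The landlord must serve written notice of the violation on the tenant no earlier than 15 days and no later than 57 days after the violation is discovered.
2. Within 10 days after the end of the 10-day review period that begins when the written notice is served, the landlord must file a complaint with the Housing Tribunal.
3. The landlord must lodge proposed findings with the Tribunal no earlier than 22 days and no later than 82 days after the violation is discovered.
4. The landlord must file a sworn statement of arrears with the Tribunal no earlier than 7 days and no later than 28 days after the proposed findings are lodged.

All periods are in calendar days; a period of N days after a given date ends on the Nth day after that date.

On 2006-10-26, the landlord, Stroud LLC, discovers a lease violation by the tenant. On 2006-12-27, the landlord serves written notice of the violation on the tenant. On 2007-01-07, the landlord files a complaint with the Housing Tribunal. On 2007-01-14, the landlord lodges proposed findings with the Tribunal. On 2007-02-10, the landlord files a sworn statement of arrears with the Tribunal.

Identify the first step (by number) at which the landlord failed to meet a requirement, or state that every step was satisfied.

Step 1 — 15 and 57 days from 2006-10-26 (when the violation is discovered) are 2006-11-10 and 2006-12-22 respectively; done 2006-12-27 — 5 days after the window closed.
The procedure was therefore not followed at step 1.

Step 1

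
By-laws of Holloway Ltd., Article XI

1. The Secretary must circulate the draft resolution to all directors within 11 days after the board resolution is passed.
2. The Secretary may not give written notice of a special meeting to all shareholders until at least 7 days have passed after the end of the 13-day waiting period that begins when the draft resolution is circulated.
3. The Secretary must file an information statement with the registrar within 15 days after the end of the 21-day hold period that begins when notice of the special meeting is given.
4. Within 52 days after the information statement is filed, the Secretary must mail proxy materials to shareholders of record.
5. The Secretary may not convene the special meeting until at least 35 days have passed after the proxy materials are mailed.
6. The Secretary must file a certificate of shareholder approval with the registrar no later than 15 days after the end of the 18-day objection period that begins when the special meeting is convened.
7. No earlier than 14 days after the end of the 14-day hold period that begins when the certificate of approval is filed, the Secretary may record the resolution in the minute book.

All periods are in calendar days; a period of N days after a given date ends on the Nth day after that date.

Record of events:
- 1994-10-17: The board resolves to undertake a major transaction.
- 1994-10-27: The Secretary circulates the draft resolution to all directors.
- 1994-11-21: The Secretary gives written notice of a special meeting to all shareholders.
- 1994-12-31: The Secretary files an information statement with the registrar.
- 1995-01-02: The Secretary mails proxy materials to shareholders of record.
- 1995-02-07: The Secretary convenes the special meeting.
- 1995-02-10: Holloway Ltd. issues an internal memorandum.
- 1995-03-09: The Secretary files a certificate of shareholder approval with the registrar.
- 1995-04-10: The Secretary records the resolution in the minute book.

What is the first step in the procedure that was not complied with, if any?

Step 3

Step 1 — counting 11 days from 1994-10-17 (when the board resolution is passed) gives a deadline of 1994-10-28; 1994-10-27 is within that limit.
Step 2 — must wait 7 days from 1994-11-09 (end of the 13-day waiting period, which began when the draft resolution is circulated on 1994-10-27), so not before 1994-11-16; 1994-11-21 is on or after that date.
Step 3 — counting 15 days from 1994-12-12 (end of the 21-day hold period, which began when notice of the special meeting is given on 1994-11-21) gives a deadline of 1994-12-27; done 1994-12-31 — 4 days late.
No need to go further; step 3 was not satisfied.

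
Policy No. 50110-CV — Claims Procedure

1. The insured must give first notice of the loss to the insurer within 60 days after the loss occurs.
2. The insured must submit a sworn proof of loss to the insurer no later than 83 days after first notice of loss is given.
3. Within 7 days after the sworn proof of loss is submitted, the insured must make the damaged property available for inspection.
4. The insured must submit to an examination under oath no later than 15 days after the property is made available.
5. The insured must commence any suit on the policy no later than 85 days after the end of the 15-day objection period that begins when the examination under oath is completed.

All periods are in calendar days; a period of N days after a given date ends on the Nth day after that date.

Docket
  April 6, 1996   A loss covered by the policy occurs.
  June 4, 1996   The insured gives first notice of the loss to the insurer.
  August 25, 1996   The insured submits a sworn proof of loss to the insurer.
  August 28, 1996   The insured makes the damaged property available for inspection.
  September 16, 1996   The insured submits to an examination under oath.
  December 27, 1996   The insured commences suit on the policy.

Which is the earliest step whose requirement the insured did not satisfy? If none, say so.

Step 1 — counting 60 days from April 6, 1996 (when the loss occurs) gives a deadline of June 5, 1996; June 4, 1996 is within that limit.
Step 2 — counting 83 days from June 4, 1996 (when first notice of loss is given) gives a deadline of August 26, 1996; done August 25, 1996 — timely.
Step 3 — counting 7 days from August 25, 1996 (when the sworn proof of loss is submitted) gives a deadline of September 1, 1996; completed August 28, 1996, before the deadline.
Step 4 — counting 15 days from August 28, 1996 (when the property is made available) gives a deadline of September 12, 1996; not done until September 16, 1996, 4 days after the deadline.
That is the first point of non-compliance.

Step 4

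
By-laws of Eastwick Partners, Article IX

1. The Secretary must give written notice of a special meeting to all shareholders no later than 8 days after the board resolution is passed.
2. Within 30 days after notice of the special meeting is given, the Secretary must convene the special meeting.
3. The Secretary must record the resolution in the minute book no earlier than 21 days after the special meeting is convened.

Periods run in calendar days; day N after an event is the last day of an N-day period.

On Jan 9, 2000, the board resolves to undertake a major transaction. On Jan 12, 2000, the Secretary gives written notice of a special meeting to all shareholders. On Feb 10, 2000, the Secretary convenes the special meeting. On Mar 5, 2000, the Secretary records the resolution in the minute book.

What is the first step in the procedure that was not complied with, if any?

None — every step was satisfied

Step 1 — counting 8 days from Jan 9, 2000 (when the board resolution is passed) gives a deadline of Jan 17, 2000; done Jan 12, 2000 — timely.
Step 2 — counting 30 days from Jan 12, 2000 (when notice of the special meeting is given) gives a deadline of Feb 11, 2000; completed Feb 10, 2000, before the deadline.
Step 3 — must wait 21 days from Feb 10, 2000 (when the special meeting is convened), so not before Mar 2, 2000; done Mar 5, 2000 — permitted.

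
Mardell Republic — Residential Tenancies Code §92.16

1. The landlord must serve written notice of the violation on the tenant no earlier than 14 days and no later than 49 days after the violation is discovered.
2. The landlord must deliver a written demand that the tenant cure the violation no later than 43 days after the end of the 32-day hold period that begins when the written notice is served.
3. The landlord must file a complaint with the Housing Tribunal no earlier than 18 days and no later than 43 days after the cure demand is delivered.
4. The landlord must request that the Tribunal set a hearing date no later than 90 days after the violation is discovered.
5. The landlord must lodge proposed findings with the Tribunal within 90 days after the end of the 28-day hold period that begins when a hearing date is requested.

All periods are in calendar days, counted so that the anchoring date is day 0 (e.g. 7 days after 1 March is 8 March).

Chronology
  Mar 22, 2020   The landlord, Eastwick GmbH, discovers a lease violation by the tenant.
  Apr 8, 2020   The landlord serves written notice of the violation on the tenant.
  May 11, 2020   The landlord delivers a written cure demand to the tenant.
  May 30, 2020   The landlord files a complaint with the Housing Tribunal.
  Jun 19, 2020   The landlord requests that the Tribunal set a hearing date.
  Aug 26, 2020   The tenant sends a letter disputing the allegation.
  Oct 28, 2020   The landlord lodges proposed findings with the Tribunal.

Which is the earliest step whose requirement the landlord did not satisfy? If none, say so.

(1) the permitted window runs from Mar 22, 2020 + 14 = Apr 5, 2020 to Mar 22, 2020 + 49 = May 10, 2020; Apr 8, 2020 falls inside that range.
(2) due by May 10, 2020 + 43 days = Jun 22, 2020; May 11, 2020 is within that limit.
(3) the permitted window runs from May 11, 2020 + 18 = May 29, 2020 to May 11, 2020 + 43 = Jun 23, 2020; done May 30, 2020 — within the window.
(4) due by Mar 22, 2020 + 90 days = Jun 20, 2020; done Jun 19, 2020 — timely.
(5) due by Jul 17, 2020 + 90 days = Oct 15, 2020; not done until Oct 28, 2020, 13 days after the deadline.
That is the first point of non-compliance.

Step 5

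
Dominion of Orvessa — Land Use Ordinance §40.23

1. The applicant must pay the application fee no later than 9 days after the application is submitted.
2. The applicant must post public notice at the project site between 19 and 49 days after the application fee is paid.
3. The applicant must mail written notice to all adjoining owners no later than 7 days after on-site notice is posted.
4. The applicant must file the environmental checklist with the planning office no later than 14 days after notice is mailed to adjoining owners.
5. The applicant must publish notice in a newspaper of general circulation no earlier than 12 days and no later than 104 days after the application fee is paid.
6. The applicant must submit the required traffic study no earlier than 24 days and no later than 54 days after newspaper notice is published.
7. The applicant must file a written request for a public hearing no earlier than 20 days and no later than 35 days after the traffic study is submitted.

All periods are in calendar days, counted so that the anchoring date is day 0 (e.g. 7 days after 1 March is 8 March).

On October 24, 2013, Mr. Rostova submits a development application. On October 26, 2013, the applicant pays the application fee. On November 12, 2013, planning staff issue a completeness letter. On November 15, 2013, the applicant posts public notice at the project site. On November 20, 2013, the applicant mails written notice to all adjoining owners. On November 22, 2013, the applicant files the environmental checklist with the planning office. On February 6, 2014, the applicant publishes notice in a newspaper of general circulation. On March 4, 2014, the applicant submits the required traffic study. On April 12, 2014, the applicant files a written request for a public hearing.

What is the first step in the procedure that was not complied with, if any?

Step 7

(1) due by October 24, 2013 + 9 days = November 2, 2013; done October 26, 2013 — timely.
(2) the permitted window runs from October 26, 2013 + 19 = November 14, 2013 to October 26, 2013 + 49 = December 14, 2013; done November 15, 2013 — within the window.
(3) due by November 15, 2013 + 7 days = November 22, 2013; completed November 20, 2013, before the deadline.
(4) due by November 20, 2013 + 14 days = December 4, 2013; completed November 22, 2013, before the deadline.
(5) the permitted window runs from October 26, 2013 + 12 = November 7, 2013 to October 26, 2013 + 104 = February 7, 2014; done February 6, 2014, which is between those dates.
(6) the permitted window runs from February 6, 2014 + 24 = March 2, 2014 to February 6, 2014 + 54 = April 1, 2014; March 4, 2014 falls inside that range.
(7) the permitted window runs from March 4, 2014 + 20 = March 24, 2014 to March 4, 2014 + 35 = April 8, 2014; done April 12, 2014 — 4 days after the window closed.
The analysis stops there.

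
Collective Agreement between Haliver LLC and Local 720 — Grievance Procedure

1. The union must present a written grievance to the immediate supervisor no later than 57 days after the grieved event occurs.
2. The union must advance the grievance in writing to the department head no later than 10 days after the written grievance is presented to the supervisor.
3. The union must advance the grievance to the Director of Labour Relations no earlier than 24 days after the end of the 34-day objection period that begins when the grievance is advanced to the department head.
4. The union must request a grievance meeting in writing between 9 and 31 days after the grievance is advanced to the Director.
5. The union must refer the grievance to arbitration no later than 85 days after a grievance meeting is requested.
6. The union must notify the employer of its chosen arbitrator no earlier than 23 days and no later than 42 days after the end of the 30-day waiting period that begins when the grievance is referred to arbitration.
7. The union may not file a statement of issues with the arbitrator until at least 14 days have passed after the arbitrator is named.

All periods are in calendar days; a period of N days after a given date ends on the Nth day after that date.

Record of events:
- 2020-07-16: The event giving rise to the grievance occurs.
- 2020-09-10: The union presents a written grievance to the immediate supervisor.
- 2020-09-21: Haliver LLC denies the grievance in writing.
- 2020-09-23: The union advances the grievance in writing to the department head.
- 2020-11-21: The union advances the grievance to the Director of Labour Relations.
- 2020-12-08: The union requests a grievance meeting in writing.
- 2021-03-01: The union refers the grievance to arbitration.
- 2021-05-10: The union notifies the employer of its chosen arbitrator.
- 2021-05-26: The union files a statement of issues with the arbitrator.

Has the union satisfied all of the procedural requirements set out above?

Step 1 — counting 57 days from 2020-07-16 (when the grieved event occurs) gives a deadline of 2020-09-11; completed 2020-09-10, before the deadline.
Step 2 — counting 10 days from 2020-09-10 (when the written grievance is presented to the supervisor) gives a deadline of 2020-09-20; done 2020-09-23 — 3 days late.
Later steps need not be reached.

No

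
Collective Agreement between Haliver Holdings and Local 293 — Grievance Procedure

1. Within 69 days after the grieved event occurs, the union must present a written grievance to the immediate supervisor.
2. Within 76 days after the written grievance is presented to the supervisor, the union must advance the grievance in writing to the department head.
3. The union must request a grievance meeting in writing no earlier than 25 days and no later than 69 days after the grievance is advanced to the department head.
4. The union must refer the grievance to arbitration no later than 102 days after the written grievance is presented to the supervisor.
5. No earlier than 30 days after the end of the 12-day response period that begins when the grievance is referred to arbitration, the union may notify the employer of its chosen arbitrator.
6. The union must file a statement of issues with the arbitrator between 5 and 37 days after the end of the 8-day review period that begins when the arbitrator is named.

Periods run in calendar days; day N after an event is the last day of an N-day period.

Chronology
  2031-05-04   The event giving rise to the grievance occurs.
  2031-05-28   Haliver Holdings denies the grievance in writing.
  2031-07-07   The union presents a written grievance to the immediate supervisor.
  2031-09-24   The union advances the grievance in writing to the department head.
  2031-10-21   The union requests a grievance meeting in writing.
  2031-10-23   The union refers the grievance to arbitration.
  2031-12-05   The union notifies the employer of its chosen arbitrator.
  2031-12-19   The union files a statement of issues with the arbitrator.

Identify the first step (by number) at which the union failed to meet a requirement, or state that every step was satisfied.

Step 2

(1) due by 2031-05-04 + 69 days = 2031-07-12; completed 2031-07-07, before the deadline.
(2) due by 2031-07-07 + 76 days = 2031-09-21; 2031-09-24 misses that deadline by 3 days.
That is the first point of non-compliance.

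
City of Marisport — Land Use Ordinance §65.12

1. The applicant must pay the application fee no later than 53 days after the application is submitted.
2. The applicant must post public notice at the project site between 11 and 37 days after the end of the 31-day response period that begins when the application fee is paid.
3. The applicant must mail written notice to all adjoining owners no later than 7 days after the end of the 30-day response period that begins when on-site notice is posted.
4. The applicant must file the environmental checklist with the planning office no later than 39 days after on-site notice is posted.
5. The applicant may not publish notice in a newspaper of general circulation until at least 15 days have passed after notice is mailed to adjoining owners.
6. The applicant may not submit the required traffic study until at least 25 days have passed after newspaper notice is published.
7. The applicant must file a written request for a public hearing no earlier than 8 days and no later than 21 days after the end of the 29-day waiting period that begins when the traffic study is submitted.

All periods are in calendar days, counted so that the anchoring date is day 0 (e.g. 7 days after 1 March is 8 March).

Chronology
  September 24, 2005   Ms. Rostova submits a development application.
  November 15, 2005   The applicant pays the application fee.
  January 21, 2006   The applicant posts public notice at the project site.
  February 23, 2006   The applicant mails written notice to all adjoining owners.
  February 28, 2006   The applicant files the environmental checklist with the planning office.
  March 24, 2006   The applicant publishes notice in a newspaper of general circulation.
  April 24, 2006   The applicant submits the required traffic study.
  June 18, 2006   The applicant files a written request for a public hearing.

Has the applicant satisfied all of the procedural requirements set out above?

No

(1) due by September 24, 2005 + 53 days = November 16, 2005; completed November 15, 2005, before the deadline.
(2) the permitted window runs from December 16, 2005 + 11 = December 27, 2005 to December 16, 2005 + 37 = January 22, 2006; done January 21, 2006 — within the window.
(3) due by February 20, 2006 + 7 days = February 27, 2006; completed February 23, 2006, before the deadline.
(4) due by January 21, 2006 + 39 days = March 1, 2006; done February 28, 2006 — timely.
(5) permitted from February 23, 2006 + 15 days = March 10, 2006 onward; March 24, 2006 is on or after that date.
(6) permitted from March 24, 2006 + 25 days = April 18, 2006 onward; done April 24, 2006, after the minimum wait.
(7) the permitted window runs from May 23, 2006 + 8 = May 31, 2006 to May 23, 2006 + 21 = June 13, 2006; June 18, 2006 is 5 days past the end of the window.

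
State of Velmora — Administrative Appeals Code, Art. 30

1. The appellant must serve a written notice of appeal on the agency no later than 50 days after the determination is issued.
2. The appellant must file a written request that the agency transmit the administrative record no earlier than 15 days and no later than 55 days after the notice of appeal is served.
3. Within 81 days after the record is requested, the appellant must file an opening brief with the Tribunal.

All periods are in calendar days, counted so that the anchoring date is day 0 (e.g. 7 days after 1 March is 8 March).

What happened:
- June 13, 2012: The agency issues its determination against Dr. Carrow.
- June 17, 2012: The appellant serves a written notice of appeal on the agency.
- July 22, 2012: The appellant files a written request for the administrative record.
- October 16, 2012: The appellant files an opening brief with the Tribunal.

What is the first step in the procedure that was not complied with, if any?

Step 3

Step 1 — counting 50 days from June 13, 2012 (when the determination is issued) gives a deadline of August 2, 2012; completed June 17, 2012, before the deadline.
Step 2 — 15 and 55 days from June 17, 2012 (when the notice of appeal is served) are July 2, 2012 and August 11, 2012 respectively; July 22, 2012 falls inside that range.
Step 3 — counting 81 days from July 22, 2012 (when the record is requested) gives a deadline of October 11, 2012; done October 16, 2012 — 5 days late.
That is the first point of non-compliance.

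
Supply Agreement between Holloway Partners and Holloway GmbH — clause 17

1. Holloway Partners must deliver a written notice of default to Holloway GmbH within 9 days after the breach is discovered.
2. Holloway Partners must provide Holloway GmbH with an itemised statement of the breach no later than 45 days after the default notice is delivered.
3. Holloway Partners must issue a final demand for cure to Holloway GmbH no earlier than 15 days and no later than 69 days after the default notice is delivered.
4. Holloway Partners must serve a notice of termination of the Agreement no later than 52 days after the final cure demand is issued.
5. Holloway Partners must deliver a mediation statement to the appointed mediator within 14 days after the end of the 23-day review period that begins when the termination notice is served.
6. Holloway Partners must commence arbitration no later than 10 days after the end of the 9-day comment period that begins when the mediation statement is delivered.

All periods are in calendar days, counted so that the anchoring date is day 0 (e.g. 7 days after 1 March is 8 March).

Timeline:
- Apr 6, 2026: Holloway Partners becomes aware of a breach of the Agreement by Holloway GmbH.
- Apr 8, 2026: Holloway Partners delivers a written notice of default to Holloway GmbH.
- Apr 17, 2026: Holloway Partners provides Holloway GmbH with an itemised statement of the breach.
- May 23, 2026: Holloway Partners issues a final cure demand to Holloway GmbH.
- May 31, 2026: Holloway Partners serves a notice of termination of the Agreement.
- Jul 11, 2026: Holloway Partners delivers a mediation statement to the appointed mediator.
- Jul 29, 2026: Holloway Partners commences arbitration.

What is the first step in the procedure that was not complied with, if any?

Step 5

Step 1 — counting 9 days from Apr 6, 2026 (when the breach is discovered) gives a deadline of Apr 15, 2026; Apr 8, 2026 is within that limit.
Step 2 — counting 45 days from Apr 8, 2026 (when the default notice is delivered) gives a deadline of May 23, 2026; Apr 17, 2026 is within that limit.
Step 3 — 15 and 69 days from Apr 8, 2026 (when the default notice is delivered) are Apr 23, 2026 and Jun 16, 2026 respectively; done May 23, 2026, which is between those dates.
Step 4 — counting 52 days from May 23, 2026 (when the final cure demand is issued) gives a deadline of Jul 14, 2026; done May 31, 2026 — timely.
Step 5 — counting 14 days from Jun 23, 2026 (end of the 23-day review period, which began when the termination notice is served on May 31, 2026) gives a deadline of Jul 7, 2026; not done until Jul 11, 2026, 4 days after the deadline.
That is the first point of non-compliance.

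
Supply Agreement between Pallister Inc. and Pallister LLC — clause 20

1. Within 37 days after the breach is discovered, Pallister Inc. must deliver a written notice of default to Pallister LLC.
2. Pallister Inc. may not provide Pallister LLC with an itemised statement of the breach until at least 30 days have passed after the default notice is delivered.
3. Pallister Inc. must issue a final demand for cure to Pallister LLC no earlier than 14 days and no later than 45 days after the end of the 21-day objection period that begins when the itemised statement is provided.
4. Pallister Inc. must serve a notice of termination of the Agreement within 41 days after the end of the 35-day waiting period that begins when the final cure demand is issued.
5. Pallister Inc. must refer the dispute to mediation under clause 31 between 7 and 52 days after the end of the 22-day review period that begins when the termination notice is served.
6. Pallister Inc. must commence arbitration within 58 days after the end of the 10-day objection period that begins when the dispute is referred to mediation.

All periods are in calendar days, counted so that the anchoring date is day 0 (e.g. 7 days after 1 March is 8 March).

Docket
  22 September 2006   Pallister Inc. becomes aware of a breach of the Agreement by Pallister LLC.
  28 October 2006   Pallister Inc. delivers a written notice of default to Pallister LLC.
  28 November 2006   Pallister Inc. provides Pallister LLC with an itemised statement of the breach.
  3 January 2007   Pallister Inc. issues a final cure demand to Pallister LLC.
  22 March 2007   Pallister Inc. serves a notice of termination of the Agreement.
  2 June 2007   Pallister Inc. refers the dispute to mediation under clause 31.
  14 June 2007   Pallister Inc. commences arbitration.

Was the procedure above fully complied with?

(1) due by 22 September 2006 + 37 days = 29 October 2006; 28 October 2006 is within that limit.
(2) permitted from 28 October 2006 + 30 days = 27 November 2006 onward; done 28 November 2006 — permitted.
(3) the permitted window runs from 19 December 2006 + 14 = 2 January 2007 to 19 December 2006 + 45 = 2 February 2007; 3 January 2007 falls inside that range.
(4) due by 7 February 2007 + 41 days = 20 March 2007; 22 March 2007 misses that deadline by 2 days.

No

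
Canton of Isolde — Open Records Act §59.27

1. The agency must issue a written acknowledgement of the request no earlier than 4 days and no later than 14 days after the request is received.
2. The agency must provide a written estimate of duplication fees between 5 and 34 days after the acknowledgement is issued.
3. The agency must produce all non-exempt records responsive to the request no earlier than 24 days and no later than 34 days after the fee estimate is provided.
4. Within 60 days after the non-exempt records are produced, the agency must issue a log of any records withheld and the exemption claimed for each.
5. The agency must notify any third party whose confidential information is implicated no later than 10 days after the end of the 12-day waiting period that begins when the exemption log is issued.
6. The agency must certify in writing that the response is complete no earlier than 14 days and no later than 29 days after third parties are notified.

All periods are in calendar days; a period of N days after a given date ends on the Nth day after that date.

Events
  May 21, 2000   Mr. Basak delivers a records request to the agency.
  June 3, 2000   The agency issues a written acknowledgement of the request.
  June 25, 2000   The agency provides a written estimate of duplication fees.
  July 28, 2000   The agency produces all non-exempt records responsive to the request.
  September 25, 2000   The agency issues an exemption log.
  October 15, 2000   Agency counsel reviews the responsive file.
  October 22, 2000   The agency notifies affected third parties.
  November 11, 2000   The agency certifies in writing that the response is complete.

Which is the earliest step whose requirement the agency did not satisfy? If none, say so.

Step 1 — 4 and 14 days from May 21, 2000 (when the request is received) are May 25, 2000 and June 4, 2000 respectively; June 3, 2000 falls inside that range.
Step 2 — 5 and 34 days from June 3, 2000 (when the acknowledgement is issued) are June 8, 2000 and July 7, 2000 respectively; done June 25, 2000 — within the window.
Step 3 — 24 and 34 days from June 25, 2000 (when the fee estimate is provided) are July 19, 2000 and July 29, 2000 respectively; done July 28, 2000 — within the window.
Step 4 — counting 60 days from July 28, 2000 (when the non-exempt records are produced) gives a deadline of September 26, 2000; completed September 25, 2000, before the deadline.
Step 5 — counting 10 days from October 7, 2000 (end of the 12-day waiting period, which began when the exemption log is issued on September 25, 2000) gives a deadline of October 17, 2000; October 22, 2000 misses that deadline by 5 days.
The procedure was therefore not followed at step 5.

Step 5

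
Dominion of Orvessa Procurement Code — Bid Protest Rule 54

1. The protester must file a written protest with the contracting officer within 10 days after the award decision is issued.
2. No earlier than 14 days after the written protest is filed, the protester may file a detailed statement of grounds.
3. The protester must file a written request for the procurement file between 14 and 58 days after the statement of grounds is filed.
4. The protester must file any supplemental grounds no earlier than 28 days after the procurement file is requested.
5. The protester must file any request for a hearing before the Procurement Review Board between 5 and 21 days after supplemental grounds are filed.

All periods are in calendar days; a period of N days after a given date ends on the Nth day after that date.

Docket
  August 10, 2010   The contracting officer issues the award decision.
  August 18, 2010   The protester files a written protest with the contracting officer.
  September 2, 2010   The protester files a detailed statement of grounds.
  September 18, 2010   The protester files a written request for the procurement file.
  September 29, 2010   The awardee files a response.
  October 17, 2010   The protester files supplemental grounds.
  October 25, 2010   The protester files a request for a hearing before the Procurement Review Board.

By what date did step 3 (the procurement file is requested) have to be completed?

October 30, 2010

Step 3 runs from September 2, 2010, when the statement of grounds is filed. The window is 14–58 days after September 2, 2010; it closes on October 30, 2010.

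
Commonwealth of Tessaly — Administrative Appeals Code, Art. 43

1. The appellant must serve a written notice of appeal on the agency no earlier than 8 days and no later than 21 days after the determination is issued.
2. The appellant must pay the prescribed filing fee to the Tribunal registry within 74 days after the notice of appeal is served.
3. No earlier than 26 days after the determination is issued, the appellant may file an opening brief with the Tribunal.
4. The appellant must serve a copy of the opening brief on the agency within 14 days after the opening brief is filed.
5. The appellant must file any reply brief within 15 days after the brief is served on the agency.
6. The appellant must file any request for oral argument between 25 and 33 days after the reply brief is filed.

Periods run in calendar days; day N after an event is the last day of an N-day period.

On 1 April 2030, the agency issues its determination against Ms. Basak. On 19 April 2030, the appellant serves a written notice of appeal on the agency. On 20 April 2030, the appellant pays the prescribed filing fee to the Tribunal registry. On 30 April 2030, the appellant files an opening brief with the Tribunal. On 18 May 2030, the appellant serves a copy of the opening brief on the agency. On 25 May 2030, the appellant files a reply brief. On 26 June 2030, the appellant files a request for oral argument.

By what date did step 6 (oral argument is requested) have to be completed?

27 June 2030

Step 6 runs from 25 May 2030, when the reply brief is filed. The window is 25–33 days after 25 May 2030; it closes on 27 June 2030.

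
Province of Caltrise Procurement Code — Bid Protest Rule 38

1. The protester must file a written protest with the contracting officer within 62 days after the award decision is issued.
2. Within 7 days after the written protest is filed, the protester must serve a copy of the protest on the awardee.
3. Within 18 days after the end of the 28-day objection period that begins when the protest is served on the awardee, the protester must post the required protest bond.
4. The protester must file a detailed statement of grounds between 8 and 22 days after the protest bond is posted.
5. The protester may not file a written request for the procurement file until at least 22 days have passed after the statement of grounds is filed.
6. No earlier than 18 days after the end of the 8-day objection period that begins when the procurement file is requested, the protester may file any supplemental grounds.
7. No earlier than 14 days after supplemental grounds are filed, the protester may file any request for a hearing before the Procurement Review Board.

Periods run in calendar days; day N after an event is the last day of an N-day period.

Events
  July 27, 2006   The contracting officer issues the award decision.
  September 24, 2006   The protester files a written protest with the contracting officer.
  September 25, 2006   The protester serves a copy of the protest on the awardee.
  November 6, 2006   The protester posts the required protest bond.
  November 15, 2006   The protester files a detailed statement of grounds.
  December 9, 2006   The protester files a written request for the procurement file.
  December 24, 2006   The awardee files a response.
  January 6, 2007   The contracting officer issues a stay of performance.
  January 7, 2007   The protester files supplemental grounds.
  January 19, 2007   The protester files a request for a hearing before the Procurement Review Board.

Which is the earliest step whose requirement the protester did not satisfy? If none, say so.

Step 7

Step 1 — counting 62 days from July 27, 2006 (when the award decision is issued) gives a deadline of September 27, 2006; done September 24, 2006 — timely.
Step 2 — counting 7 days from September 24, 2006 (when the written protest is filed) gives a deadline of October 1, 2006; September 25, 2006 is within that limit.
Step 3 — counting 18 days from October 23, 2006 (end of the 28-day objection period, which began when the protest is served on the awardee on September 25, 2006) gives a deadline of November 10, 2006; completed November 6, 2006, before the deadline.
Step 4 — 8 and 22 days from November 6, 2006 (when the protest bond is posted) are November 14, 2006 and November 28, 2006 respectively; done November 15, 2006 — within the window.
Step 5 — must wait 22 days from November 15, 2006 (when the statement of grounds is filed), so not before December 7, 2006; done December 9, 2006 — permitted.
Step 6 — must wait 18 days from December 17, 2006 (end of the 8-day objection period, which began when the procurement file is requested on December 9, 2006), so not before January 4, 2007; done January 7, 2007 — permitted.
Step 7 — must wait 14 days from January 7, 2007 (when supplemental grounds are filed), so not before January 21, 2007; acted on January 19, 2007, 2 days prematurely.
That is the first point of non-compliance.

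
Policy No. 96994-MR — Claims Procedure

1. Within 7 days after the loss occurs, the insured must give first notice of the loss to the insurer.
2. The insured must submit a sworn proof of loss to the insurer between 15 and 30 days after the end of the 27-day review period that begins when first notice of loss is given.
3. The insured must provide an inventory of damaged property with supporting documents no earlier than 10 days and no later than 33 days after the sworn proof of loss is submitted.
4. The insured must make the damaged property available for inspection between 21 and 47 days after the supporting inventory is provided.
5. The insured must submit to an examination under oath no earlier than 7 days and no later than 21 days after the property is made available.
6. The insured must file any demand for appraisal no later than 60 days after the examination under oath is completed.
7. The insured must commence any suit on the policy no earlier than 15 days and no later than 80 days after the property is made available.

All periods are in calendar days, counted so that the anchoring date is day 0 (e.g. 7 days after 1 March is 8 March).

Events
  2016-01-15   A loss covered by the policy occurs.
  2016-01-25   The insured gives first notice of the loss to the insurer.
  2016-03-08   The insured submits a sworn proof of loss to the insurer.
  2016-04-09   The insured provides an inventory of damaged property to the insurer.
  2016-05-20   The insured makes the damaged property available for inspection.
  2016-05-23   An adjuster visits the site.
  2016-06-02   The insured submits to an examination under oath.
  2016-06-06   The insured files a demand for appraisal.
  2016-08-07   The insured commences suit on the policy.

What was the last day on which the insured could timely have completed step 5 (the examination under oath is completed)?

2016-06-10

Step 5 runs from 2016-05-20, when the property is made available. The window is 7–21 days after 2016-05-20; it closes on 2016-06-10.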